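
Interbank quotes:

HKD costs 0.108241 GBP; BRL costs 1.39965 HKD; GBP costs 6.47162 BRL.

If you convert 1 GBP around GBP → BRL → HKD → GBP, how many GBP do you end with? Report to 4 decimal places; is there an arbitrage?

0.9804 (arbitrage exists)

Around GBP → BRL → HKD → GBP: 1 × 6.47162 × 1.39965 × 0.108241 = 0.980447
Product < 1; profitable direction is GBP → HKD → BRL → GBP.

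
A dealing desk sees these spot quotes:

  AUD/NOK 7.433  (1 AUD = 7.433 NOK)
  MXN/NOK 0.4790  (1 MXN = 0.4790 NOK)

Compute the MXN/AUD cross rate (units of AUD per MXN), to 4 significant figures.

MXN/AUD = 0.06444

1 MXN × 0.4790 = 0.479 NOK
0.479 NOK ÷ 7.433 = 0.0644424 AUD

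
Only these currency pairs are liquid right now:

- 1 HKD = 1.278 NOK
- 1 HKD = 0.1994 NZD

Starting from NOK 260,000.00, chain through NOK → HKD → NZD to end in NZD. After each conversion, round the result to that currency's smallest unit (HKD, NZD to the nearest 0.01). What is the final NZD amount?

NZD 40,566.51

NOK 260,000.00 ÷ 1.278 = HKD 203,442.88
HKD 203,442.88 × 0.1994 = NZD 40,566.51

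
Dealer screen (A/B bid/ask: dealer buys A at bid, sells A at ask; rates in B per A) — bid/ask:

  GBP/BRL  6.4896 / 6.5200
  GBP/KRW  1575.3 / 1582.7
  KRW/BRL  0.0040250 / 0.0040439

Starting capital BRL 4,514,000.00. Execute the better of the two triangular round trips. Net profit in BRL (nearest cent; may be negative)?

Best loop BRL → KRW → GBP → BRL:
BRL 4,514,000.00 ÷ 0.0040439 (buy KRW at ask) = KRW 1,116,249,165
KRW 1,116,249,165 ÷ 1582.7 (buy GBP at ask) = GBP 705,281.59
GBP 705,281.59 × 6.4896 (sell GBP at bid) = BRL 4,576,995.38

Net profit: BRL 62,995.38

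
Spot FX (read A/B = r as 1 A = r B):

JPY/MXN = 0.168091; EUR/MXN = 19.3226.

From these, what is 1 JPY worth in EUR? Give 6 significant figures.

1 JPY × 0.168091 = 0.168091 MXN
0.168091 MXN ÷ 19.3226 = 0.00869919 EUR

JPY/EUR = 0.00869919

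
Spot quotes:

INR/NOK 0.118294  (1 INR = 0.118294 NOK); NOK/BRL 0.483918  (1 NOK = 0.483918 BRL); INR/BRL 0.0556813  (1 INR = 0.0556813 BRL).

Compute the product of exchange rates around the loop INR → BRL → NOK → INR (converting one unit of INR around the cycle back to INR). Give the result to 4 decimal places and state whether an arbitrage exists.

0.9727 (arbitrage exists)

Around INR → BRL → NOK → INR: 1 × 0.0556813 ÷ 0.483918 ÷ 0.118294 = 0.972691
Product < 1; profitable direction is INR → NOK → BRL → INR.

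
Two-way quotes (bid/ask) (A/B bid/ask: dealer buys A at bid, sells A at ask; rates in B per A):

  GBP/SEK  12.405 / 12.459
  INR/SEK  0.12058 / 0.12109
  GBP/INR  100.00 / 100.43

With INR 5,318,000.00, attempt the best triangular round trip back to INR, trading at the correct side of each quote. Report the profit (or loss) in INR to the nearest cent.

Best loop INR → GBP → SEK → INR:
INR 5,318,000.00 ÷ 100.43 (buy GBP at ask) = GBP 52,952.31
GBP 52,952.31 × 12.405 (sell GBP at bid) = SEK 656,873.34
SEK 656,873.34 ÷ 0.12109 (buy INR at ask) = INR 5,424,670.45

Net profit: INR 106,670.45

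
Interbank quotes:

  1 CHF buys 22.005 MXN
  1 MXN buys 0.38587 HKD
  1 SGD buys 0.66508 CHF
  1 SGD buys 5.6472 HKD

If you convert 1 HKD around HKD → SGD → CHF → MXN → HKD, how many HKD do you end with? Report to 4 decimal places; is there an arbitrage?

1.0000 (no arbitrage)

Around HKD → SGD → CHF → MXN → HKD: 1 ÷ 5.6472 × 0.66508 × 22.005 × 0.38587 = 1.000007
Product ≈ 1 (deviation 0.001%, within rounding noise).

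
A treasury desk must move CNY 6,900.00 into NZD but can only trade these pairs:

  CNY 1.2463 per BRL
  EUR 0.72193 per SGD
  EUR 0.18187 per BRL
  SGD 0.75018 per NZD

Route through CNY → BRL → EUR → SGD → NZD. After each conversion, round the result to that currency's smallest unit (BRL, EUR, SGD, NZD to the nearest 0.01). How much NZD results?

NZD 1,859.19

CNY 6,900.00 ÷ 1.2463 = BRL 5,536.39
BRL 5,536.39 × 0.18187 = EUR 1,006.90
EUR 1,006.90 ÷ 0.72193 = SGD 1,394.73
SGD 1,394.73 ÷ 0.75018 = NZD 1,859.19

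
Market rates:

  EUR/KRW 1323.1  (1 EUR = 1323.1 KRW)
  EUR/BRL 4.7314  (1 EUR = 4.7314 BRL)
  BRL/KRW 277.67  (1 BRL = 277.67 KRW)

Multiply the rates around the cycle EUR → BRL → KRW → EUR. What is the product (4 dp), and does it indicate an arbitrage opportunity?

0.9929 (arbitrage exists)

Around EUR → BRL → KRW → EUR: 1 × 4.7314 × 277.67 ÷ 1323.1 = 0.992947
Product < 1; profitable direction is EUR → KRW → BRL → EUR.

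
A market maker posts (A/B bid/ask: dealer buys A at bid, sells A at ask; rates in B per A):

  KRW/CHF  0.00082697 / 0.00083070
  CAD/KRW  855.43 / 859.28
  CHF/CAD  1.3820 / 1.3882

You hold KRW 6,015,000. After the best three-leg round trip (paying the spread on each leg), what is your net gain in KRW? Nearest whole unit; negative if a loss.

Best loop KRW → CAD → CHF → KRW:
KRW 6,015,000 ÷ 859.28 (buy CAD at ask) = CAD 7,000.05
CAD 7,000.05 ÷ 1.3882 (buy CHF at ask) = CHF 5,042.53
CHF 5,042.53 ÷ 0.00083070 (buy KRW at ask) = KRW 6,070,223

Net profit: KRW 55,223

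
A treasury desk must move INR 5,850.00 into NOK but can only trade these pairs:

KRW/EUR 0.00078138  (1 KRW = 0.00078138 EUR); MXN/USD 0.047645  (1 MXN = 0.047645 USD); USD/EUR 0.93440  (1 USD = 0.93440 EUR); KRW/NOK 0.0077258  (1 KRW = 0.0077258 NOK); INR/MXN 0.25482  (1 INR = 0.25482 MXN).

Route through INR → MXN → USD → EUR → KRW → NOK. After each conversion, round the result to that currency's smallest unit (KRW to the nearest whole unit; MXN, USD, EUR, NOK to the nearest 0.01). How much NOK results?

INR 5,850.00 × 0.25482 = MXN 1,490.70
MXN 1,490.70 × 0.047645 = USD 71.02
USD 71.02 × 0.93440 = EUR 66.36
EUR 66.36 ÷ 0.00078138 = KRW 84,927
KRW 84,927 × 0.0077258 = NOK 656.13

NOK 656.13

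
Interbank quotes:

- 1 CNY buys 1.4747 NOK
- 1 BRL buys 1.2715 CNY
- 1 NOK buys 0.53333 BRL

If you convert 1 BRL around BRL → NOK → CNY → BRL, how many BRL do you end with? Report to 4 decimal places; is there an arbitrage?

1.0000 (no arbitrage)

Around BRL → NOK → CNY → BRL: 1 ÷ 0.53333 ÷ 1.4747 ÷ 1.2715 = 0.999963
Product ≈ 1 (deviation 0.004%, within rounding noise).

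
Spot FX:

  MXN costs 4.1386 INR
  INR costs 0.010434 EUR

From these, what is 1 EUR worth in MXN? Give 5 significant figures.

1 EUR ÷ 0.010434 = 95.8405 INR
95.8405 INR ÷ 4.1386 = 23.1577 MXN

EUR/MXN = 23.158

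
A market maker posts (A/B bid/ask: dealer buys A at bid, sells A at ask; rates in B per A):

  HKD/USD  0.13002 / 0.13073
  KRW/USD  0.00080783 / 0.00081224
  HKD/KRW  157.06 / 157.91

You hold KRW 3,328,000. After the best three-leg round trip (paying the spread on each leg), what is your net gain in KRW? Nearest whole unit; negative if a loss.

Best loop KRW → HKD → USD → KRW:
KRW 3,328,000 ÷ 157.91 (buy HKD at ask) = HKD 21,075.30
HKD 21,075.30 × 0.13002 (sell HKD at bid) = USD 2,740.21
USD 2,740.21 ÷ 0.00081224 (buy KRW at ask) = KRW 3,373,646

Net profit: KRW 45,646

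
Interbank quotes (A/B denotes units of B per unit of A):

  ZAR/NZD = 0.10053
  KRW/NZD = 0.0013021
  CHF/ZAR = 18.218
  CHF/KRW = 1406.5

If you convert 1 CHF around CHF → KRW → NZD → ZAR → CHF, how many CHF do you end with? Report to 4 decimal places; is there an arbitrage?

1.0000 (no arbitrage)

Around CHF → KRW → NZD → ZAR → CHF: 1 × 1406.5 × 0.0013021 ÷ 0.10053 ÷ 18.218 = 0.999972
Product ≈ 1 (deviation 0.003%, within rounding noise).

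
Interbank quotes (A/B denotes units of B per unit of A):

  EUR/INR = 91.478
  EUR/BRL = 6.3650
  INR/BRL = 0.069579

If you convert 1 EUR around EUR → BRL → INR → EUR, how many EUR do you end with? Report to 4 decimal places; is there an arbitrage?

1.0000 (no arbitrage)

Around EUR → BRL → INR → EUR: 1 × 6.3650 ÷ 0.069579 ÷ 91.478 = 1.000008
Product ≈ 1 (deviation 0.001%, within rounding noise).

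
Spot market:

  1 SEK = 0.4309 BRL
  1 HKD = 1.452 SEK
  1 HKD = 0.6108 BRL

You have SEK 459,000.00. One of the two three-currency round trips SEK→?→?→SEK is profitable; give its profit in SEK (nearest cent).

Profit: SEK 11,172.01

Profitable loop is SEK → BRL → HKD → SEK:
SEK 459,000.00 × 0.4309 = BRL 197,783.10
BRL 197,783.10 ÷ 0.6108 = HKD 323,809.92
HKD 323,809.92 × 1.452 = SEK 470,172.01
Profit = SEK 470,172.01 − SEK 459,000.00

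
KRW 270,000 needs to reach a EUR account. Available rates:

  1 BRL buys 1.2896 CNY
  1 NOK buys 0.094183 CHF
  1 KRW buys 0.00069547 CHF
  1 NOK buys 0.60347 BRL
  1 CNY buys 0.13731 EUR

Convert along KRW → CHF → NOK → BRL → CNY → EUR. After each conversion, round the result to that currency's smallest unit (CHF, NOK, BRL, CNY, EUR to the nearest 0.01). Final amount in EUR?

EUR 213.05

KRW 270,000 × 0.00069547 = CHF 187.78
CHF 187.78 ÷ 0.094183 = NOK 1,993.78
NOK 1,993.78 × 0.60347 = BRL 1,203.19
BRL 1,203.19 × 1.2896 = CNY 1,551.63
CNY 1,551.63 × 0.13731 = EUR 213.05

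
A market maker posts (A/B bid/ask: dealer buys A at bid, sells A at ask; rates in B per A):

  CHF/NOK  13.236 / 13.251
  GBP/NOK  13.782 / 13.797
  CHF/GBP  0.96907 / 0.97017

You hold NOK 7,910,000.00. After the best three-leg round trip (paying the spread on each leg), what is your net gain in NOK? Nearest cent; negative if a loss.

Best loop NOK → CHF → GBP → NOK:
NOK 7,910,000.00 ÷ 13.251 (buy CHF at ask) = CHF 596,936.08
CHF 596,936.08 × 0.96907 (sell CHF at bid) = GBP 578,472.85
GBP 578,472.85 × 13.782 (sell GBP at bid) = NOK 7,972,512.78

Net profit: NOK 62,512.78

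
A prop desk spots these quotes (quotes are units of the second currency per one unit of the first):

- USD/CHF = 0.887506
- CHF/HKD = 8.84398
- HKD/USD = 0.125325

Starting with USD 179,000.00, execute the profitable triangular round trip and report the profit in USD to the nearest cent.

Profitable loop is USD → HKD → CHF → USD:
USD 179,000.00 ÷ 0.125325 = HKD 1,428,286.46
HKD 1,428,286.46 ÷ 8.84398 = CHF 161,498.16
CHF 161,498.16 ÷ 0.887506 = USD 181,968.52
Profit = USD 181,968.52 − USD 179,000.00

Profit: USD 2,968.52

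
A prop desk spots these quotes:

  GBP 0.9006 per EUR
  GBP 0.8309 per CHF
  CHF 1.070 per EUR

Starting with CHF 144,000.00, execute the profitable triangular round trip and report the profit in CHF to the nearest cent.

Profit: CHF 1,868.63

Profitable loop is CHF → EUR → GBP → CHF:
CHF 144,000.00 ÷ 1.070 = EUR 134,579.44
EUR 134,579.44 × 0.9006 = GBP 121,202.24
GBP 121,202.24 ÷ 0.8309 = CHF 145,868.63
Profit = CHF 145,868.63 − CHF 144,000.00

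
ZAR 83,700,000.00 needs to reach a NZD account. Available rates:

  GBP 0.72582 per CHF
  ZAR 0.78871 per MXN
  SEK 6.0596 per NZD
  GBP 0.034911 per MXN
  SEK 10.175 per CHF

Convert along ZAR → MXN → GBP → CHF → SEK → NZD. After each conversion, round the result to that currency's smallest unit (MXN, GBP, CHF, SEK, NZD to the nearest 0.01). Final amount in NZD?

ZAR 83,700,000.00 ÷ 0.78871 = MXN 106,122,655.98
MXN 106,122,655.98 × 0.034911 = GBP 3,704,848.04
GBP 3,704,848.04 ÷ 0.72582 = CHF 5,104,362.02
CHF 5,104,362.02 × 10.175 = SEK 51,936,883.55
SEK 51,936,883.55 ÷ 6.0596 = NZD 8,571,008.57

NZD 8,571,008.57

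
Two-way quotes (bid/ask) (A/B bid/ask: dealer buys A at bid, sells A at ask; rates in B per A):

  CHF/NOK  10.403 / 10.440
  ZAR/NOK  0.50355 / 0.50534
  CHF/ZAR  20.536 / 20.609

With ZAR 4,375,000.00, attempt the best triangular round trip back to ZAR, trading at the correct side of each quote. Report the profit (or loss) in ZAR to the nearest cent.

Best loop ZAR → CHF → NOK → ZAR:
ZAR 4,375,000.00 ÷ 20.609 (buy CHF at ask) = CHF 212,285.89
CHF 212,285.89 × 10.403 (sell CHF at bid) = NOK 2,208,410.16
NOK 2,208,410.16 ÷ 0.50534 (buy ZAR at ask) = ZAR 4,370,147.15

Net result: ZAR -4,852.85 (no profitable arbitrage after spreads)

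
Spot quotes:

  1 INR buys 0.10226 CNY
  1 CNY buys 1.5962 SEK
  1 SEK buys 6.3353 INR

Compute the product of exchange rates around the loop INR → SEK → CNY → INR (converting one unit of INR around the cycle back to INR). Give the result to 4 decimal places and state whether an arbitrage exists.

0.9670 (arbitrage exists)

Around INR → SEK → CNY → INR: 1 ÷ 6.3353 ÷ 1.5962 ÷ 0.10226 = 0.967029
Product < 1; profitable direction is INR → CNY → SEK → INR.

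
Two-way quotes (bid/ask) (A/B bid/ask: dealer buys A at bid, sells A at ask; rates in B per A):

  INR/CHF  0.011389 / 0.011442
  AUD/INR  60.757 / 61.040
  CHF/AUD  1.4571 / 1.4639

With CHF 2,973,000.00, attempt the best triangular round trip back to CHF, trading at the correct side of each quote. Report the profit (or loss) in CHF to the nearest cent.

Best loop CHF → AUD → INR → CHF:
CHF 2,973,000.00 × 1.4571 (sell CHF at bid) = AUD 4,331,958.30
AUD 4,331,958.30 × 60.757 (sell AUD at bid) = INR 263,196,790.43
INR 263,196,790.43 × 0.011389 (sell INR at bid) = CHF 2,997,548.25

Net profit: CHF 24,548.25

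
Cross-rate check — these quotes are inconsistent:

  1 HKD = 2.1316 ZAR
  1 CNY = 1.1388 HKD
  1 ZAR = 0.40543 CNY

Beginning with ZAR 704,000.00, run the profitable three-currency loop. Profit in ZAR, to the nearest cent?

Profit: ZAR 11,325.34

Profitable loop is ZAR → HKD → CNY → ZAR:
ZAR 704,000.00 ÷ 2.1316 = HKD 330,268.34
HKD 330,268.34 ÷ 1.1388 = CNY 290,014.35
CNY 290,014.35 ÷ 0.40543 = ZAR 715,325.34
Profit = ZAR 715,325.34 − ZAR 704,000.00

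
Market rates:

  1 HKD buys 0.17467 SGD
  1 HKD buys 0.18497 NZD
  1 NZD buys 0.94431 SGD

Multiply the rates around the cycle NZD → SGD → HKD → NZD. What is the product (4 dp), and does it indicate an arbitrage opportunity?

Around NZD → SGD → HKD → NZD: 1 × 0.94431 ÷ 0.17467 × 0.18497 = 0.999994
Product ≈ 1 (deviation 0.001%, within rounding noise).

1.0000 (no arbitrage)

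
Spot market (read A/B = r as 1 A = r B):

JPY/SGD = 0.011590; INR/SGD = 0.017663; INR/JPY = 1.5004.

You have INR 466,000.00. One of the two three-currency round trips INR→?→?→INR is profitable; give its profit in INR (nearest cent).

Profit: INR 7,325.49

Profitable loop is INR → SGD → JPY → INR:
INR 466,000.00 × 0.017663 = SGD 8,230.96
SGD 8,230.96 ÷ 0.011590 = JPY 710,178
JPY 710,178 ÷ 1.5004 = INR 473,325.49
Profit = INR 473,325.49 − INR 466,000.00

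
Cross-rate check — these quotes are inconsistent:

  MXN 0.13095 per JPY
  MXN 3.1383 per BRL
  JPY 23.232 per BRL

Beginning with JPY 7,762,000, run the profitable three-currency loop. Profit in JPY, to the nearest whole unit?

Profit: JPY 245,114

Profitable loop is JPY → BRL → MXN → JPY:
JPY 7,762,000 ÷ 23.232 = BRL 334,108.13
BRL 334,108.13 × 3.1383 = MXN 1,048,531.53
MXN 1,048,531.53 ÷ 0.13095 = JPY 8,007,114
Profit = JPY 8,007,114 − JPY 7,762,000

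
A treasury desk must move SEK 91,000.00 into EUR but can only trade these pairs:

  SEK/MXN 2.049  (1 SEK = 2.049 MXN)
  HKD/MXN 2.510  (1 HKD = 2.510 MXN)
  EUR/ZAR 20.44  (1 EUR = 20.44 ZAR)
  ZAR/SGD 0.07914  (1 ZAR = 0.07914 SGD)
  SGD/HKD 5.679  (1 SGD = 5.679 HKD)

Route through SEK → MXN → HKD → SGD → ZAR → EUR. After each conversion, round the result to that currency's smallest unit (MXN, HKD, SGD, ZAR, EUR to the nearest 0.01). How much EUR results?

EUR 8,086.50

SEK 91,000.00 × 2.049 = MXN 186,459.00
MXN 186,459.00 ÷ 2.510 = HKD 74,286.45
HKD 74,286.45 ÷ 5.679 = SGD 13,080.90
SGD 13,080.90 ÷ 0.07914 = ZAR 165,288.10
ZAR 165,288.10 ÷ 20.44 = EUR 8,086.50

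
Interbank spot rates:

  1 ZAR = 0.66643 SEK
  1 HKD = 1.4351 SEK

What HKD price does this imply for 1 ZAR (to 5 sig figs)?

1 ZAR × 0.66643 = 0.66643 SEK
0.66643 SEK ÷ 1.4351 = 0.464379 HKD

ZAR/HKD = 0.46438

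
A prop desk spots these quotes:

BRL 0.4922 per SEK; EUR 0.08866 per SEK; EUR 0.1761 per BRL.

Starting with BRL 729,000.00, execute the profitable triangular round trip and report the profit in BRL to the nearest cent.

Profit: BRL 16,683.08

Profitable loop is BRL → SEK → EUR → BRL:
BRL 729,000.00 ÷ 0.4922 = SEK 1,481,105.24
SEK 1,481,105.24 × 0.08866 = EUR 131,314.79
EUR 131,314.79 ÷ 0.1761 = BRL 745,683.08
Profit = BRL 745,683.08 − BRL 729,000.00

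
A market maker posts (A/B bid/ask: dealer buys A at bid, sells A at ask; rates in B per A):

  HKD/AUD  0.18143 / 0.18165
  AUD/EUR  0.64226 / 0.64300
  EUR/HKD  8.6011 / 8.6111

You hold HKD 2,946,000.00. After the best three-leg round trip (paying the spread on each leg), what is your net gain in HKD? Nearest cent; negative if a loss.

Best loop HKD → AUD → EUR → HKD:
HKD 2,946,000.00 × 0.18143 (sell HKD at bid) = AUD 534,492.78
AUD 534,492.78 × 0.64226 (sell AUD at bid) = EUR 343,283.33
EUR 343,283.33 × 8.6011 (sell EUR at bid) = HKD 2,952,614.27

Net profit: HKD 6,614.27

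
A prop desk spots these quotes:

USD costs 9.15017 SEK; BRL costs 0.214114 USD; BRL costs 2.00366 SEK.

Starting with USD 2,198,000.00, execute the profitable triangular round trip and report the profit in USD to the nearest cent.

Profitable loop is USD → BRL → SEK → USD:
USD 2,198,000.00 ÷ 0.214114 = BRL 10,265,559.47
BRL 10,265,559.47 × 2.00366 = SEK 20,568,690.88
SEK 20,568,690.88 ÷ 9.15017 = USD 2,247,902.59
Profit = USD 2,247,902.59 − USD 2,198,000.00

Profit: USD 49,902.59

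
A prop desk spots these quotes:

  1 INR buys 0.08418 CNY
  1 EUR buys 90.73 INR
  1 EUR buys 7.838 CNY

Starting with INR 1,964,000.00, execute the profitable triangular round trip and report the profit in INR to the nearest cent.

Profitable loop is INR → EUR → CNY → INR:
INR 1,964,000.00 ÷ 90.73 = EUR 21,646.64
EUR 21,646.64 × 7.838 = CNY 169,666.39
CNY 169,666.39 ÷ 0.08418 = INR 2,015,519.06
Profit = INR 2,015,519.06 − INR 1,964,000.00

Profit: INR 51,519.06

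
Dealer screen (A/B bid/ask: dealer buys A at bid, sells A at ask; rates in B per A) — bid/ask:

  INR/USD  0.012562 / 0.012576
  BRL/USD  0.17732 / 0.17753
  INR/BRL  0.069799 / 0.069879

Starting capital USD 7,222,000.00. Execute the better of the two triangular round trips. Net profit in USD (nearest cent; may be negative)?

Net profit: USD 91,038.14

Best loop USD → BRL → INR → USD:
USD 7,222,000.00 ÷ 0.17753 (buy BRL at ask) = BRL 40,680,448.37
BRL 40,680,448.37 ÷ 0.069879 (buy INR at ask) = INR 582,155,559.97
INR 582,155,559.97 × 0.012562 (sell INR at bid) = USD 7,313,038.14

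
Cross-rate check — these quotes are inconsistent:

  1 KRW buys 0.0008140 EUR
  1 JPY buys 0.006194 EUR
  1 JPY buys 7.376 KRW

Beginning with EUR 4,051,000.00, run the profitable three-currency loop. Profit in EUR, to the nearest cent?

Profit: EUR 128,151.65

Profitable loop is EUR → KRW → JPY → EUR:
EUR 4,051,000.00 ÷ 0.0008140 = KRW 4,976,658,477
KRW 4,976,658,477 ÷ 7.376 = JPY 674,709,663
JPY 674,709,663 × 0.006194 = EUR 4,179,151.65
Profit = EUR 4,179,151.65 − EUR 4,051,000.00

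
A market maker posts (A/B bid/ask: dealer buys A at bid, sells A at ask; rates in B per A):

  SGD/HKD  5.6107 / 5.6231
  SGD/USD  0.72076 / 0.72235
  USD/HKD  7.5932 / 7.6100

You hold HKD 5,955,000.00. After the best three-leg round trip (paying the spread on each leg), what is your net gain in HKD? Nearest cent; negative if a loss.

Best loop HKD → USD → SGD → HKD:
HKD 5,955,000.00 ÷ 7.6100 (buy USD at ask) = USD 782,523.00
USD 782,523.00 ÷ 0.72235 (buy SGD at ask) = SGD 1,083,301.72
SGD 1,083,301.72 × 5.6107 (sell SGD at bid) = HKD 6,078,080.95

Net profit: HKD 123,080.95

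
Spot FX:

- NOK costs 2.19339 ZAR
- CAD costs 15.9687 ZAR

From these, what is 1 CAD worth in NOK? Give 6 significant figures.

1 CAD × 15.9687 = 15.9687 ZAR
15.9687 ZAR ÷ 2.19339 = 7.28037 NOK

CAD/NOK = 7.28037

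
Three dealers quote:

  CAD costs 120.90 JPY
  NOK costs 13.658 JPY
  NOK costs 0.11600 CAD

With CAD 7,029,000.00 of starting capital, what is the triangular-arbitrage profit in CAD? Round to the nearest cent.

Profit: CAD 188,565.35

Profitable loop is CAD → JPY → NOK → CAD:
CAD 7,029,000.00 × 120.90 = JPY 849,806,100
JPY 849,806,100 ÷ 13.658 = NOK 62,220,390.98
NOK 62,220,390.98 × 0.11600 = CAD 7,217,565.35
Profit = CAD 7,217,565.35 − CAD 7,029,000.00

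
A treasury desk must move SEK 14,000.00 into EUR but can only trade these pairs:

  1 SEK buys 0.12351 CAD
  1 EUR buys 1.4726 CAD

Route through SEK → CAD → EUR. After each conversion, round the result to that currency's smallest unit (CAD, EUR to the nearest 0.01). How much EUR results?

SEK 14,000.00 × 0.12351 = CAD 1,729.14
CAD 1,729.14 ÷ 1.4726 = EUR 1,174.21

EUR 1,174.21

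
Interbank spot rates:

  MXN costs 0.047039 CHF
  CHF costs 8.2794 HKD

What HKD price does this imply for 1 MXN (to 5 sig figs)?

1 MXN × 0.047039 = 0.047039 CHF
0.047039 CHF × 8.2794 = 0.389455 HKD

MXN/HKD = 0.38945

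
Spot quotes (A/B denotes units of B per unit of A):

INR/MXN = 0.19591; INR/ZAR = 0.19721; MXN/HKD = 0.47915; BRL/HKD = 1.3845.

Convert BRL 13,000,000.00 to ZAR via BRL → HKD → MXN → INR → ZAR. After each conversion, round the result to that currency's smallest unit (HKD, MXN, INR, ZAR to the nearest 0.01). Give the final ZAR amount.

ZAR 37,812,652.92

BRL 13,000,000.00 × 1.3845 = HKD 17,998,500.00
HKD 17,998,500.00 ÷ 0.47915 = MXN 37,563,393.51
MXN 37,563,393.51 ÷ 0.19591 = INR 191,738,009.85
INR 191,738,009.85 × 0.19721 = ZAR 37,812,652.92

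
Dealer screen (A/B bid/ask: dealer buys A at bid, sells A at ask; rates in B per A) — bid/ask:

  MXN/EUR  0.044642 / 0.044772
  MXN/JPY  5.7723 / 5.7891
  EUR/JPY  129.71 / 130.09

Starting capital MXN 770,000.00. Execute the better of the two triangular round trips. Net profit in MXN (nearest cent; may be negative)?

Best loop MXN → EUR → JPY → MXN:
MXN 770,000.00 × 0.044642 (sell MXN at bid) = EUR 34,374.34
EUR 34,374.34 × 129.71 (sell EUR at bid) = JPY 4,458,696
JPY 4,458,696 ÷ 5.7891 (buy MXN at ask) = MXN 770,188.05

Net profit: MXN 188.05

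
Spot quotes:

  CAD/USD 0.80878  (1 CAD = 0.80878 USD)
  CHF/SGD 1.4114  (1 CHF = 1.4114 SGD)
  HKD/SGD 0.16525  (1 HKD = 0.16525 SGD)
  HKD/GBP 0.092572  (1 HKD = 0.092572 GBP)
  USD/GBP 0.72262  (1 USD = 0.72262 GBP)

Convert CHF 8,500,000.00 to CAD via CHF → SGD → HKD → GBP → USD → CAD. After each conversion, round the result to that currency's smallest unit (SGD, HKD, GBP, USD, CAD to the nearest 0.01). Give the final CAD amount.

CAD 11,499,179.06

CHF 8,500,000.00 × 1.4114 = SGD 11,996,900.00
SGD 11,996,900.00 ÷ 0.16525 = HKD 72,598,487.14
HKD 72,598,487.14 × 0.092572 = GBP 6,720,587.15
GBP 6,720,587.15 ÷ 0.72262 = USD 9,300,306.04
USD 9,300,306.04 ÷ 0.80878 = CAD 11,499,179.06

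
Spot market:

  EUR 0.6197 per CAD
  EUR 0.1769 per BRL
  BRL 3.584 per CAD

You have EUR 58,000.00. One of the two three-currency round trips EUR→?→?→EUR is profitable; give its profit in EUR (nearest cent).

Profitable loop is EUR → CAD → BRL → EUR:
EUR 58,000.00 ÷ 0.6197 = CAD 93,593.67
CAD 93,593.67 × 3.584 = BRL 335,439.73
BRL 335,439.73 × 0.1769 = EUR 59,339.29
Profit = EUR 59,339.29 − EUR 58,000.00

Profit: EUR 1,339.29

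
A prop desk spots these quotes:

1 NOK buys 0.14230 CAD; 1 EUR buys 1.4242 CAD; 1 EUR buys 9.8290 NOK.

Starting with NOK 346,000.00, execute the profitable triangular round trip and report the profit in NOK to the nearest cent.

Profit: NOK 6,316.39

Profitable loop is NOK → EUR → CAD → NOK:
NOK 346,000.00 ÷ 9.8290 = EUR 35,201.95
EUR 35,201.95 × 1.4242 = CAD 50,134.62
CAD 50,134.62 ÷ 0.14230 = NOK 352,316.39
Profit = NOK 352,316.39 − NOK 346,000.00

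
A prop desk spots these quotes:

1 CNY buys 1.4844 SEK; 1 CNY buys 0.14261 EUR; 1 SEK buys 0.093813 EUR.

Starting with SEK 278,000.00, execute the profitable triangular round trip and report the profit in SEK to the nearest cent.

Profit: SEK 6,695.63

Profitable loop is SEK → CNY → EUR → SEK:
SEK 278,000.00 ÷ 1.4844 = CNY 187,281.06
CNY 187,281.06 × 0.14261 = EUR 26,708.15
EUR 26,708.15 ÷ 0.093813 = SEK 284,695.63
Profit = SEK 284,695.63 − SEK 278,000.00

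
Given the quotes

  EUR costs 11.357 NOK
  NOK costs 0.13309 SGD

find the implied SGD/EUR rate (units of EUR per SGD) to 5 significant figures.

SGD/EUR = 0.66159

1 SGD ÷ 0.13309 = 7.51371 NOK
7.51371 NOK ÷ 11.357 = 0.661593 EUR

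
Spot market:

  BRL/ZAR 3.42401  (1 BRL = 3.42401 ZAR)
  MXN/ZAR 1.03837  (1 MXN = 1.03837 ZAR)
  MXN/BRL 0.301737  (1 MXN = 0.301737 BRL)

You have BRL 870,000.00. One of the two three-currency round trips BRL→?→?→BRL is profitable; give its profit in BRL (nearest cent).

Profitable loop is BRL → MXN → ZAR → BRL:
BRL 870,000.00 ÷ 0.301737 = MXN 2,883,305.66
MXN 2,883,305.66 × 1.03837 = ZAR 2,993,938.10
ZAR 2,993,938.10 ÷ 3.42401 = BRL 874,395.26
Profit = BRL 874,395.26 − BRL 870,000.00

Profit: BRL 4,395.26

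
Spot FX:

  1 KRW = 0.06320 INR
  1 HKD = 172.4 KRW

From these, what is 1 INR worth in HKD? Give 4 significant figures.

INR/HKD = 0.09178

1 INR ÷ 0.06320 = 15.8228 KRW
15.8228 KRW ÷ 172.4 = 0.0917795 HKD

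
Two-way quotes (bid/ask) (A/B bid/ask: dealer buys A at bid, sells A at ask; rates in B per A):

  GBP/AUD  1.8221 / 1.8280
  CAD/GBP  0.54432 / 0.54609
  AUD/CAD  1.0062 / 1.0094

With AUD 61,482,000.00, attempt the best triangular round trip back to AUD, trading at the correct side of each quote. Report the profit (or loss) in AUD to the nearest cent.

Best loop AUD → CAD → GBP → AUD:
AUD 61,482,000.00 × 1.0062 (sell AUD at bid) = CAD 61,863,188.40
CAD 61,863,188.40 × 0.54432 (sell CAD at bid) = GBP 33,673,370.71
GBP 33,673,370.71 × 1.8221 (sell GBP at bid) = AUD 61,356,248.77

Net result: AUD -125,751.23 (no profitable arbitrage after spreads)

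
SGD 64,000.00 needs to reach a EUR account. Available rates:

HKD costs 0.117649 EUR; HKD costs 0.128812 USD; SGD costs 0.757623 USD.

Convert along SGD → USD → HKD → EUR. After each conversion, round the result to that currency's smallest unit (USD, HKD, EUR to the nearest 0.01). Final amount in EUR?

SGD 64,000.00 × 0.757623 = USD 48,487.87
USD 48,487.87 ÷ 0.128812 = HKD 376,423.55
HKD 376,423.55 × 0.117649 = EUR 44,285.85

EUR 44,285.85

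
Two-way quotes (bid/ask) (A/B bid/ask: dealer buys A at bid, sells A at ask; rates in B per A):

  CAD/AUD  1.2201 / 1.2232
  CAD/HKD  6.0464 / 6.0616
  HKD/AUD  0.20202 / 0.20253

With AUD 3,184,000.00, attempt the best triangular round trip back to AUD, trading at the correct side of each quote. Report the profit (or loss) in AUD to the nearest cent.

Net result: AUD -4,441.44 (no profitable arbitrage after spreads)

Best loop AUD → CAD → HKD → AUD:
AUD 3,184,000.00 ÷ 1.2232 (buy CAD at ask) = CAD 2,603,008.50
CAD 2,603,008.50 × 6.0464 (sell CAD at bid) = HKD 15,738,830.61
HKD 15,738,830.61 × 0.20202 (sell HKD at bid) = AUD 3,179,558.56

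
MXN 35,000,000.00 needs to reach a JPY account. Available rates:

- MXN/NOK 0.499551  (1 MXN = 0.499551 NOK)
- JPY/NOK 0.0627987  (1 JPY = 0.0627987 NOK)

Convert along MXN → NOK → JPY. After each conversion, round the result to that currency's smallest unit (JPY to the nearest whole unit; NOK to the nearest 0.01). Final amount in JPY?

MXN 35,000,000.00 × 0.499551 = NOK 17,484,285.00
NOK 17,484,285.00 ÷ 0.0627987 = JPY 278,417,945

JPY 278,417,945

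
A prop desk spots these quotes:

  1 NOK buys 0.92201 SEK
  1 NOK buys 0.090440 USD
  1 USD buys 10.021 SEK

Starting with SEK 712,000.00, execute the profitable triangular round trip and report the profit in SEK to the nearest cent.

Profit: SEK 12,342.57

Profitable loop is SEK → USD → NOK → SEK:
SEK 712,000.00 ÷ 10.021 = USD 71,050.79
USD 71,050.79 ÷ 0.090440 = NOK 785,612.49
NOK 785,612.49 × 0.92201 = SEK 724,342.57
Profit = SEK 724,342.57 − SEK 712,000.00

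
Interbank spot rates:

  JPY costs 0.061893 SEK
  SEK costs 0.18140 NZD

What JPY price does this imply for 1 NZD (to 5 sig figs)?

1 NZD ÷ 0.18140 = 5.51268 SEK
5.51268 SEK ÷ 0.061893 = 89.0679 JPY

NZD/JPY = 89.068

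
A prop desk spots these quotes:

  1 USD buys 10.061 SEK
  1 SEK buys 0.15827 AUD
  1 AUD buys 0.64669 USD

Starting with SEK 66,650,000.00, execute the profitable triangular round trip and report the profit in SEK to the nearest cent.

Profit: SEK 1,983,484.82

Profitable loop is SEK → AUD → USD → SEK:
SEK 66,650,000.00 × 0.15827 = AUD 10,548,695.50
AUD 10,548,695.50 × 0.64669 = USD 6,821,735.89
USD 6,821,735.89 × 10.061 = SEK 68,633,484.82
Profit = SEK 68,633,484.82 − SEK 66,650,000.00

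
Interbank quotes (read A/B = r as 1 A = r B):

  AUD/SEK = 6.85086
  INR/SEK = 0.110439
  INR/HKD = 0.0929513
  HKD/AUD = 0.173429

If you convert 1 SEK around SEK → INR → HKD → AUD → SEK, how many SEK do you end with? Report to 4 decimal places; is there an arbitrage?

Around SEK → INR → HKD → AUD → SEK: 1 ÷ 0.110439 × 0.0929513 × 0.173429 × 6.85086 = 1.000000
Product ≈ 1 (deviation 0.000%, within rounding noise).

1.0000 (no arbitrage)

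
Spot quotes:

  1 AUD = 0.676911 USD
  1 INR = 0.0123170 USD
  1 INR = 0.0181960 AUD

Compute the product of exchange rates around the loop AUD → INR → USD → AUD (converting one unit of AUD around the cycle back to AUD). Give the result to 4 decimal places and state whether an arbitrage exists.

1.0000 (no arbitrage)

Around AUD → INR → USD → AUD: 1 ÷ 0.0181960 × 0.0123170 ÷ 0.676911 = 0.999994
Product ≈ 1 (deviation 0.001%, within rounding noise).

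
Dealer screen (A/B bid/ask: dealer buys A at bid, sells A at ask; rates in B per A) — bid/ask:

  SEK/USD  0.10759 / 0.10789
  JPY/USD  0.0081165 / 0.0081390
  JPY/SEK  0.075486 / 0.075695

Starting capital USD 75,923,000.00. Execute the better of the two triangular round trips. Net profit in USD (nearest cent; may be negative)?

Net result: USD -162,883.80 (no profitable arbitrage after spreads)

Best loop USD → JPY → SEK → USD:
USD 75,923,000.00 ÷ 0.0081390 (buy JPY at ask) = JPY 9,328,295,859
JPY 9,328,295,859 × 0.075486 (sell JPY at bid) = SEK 704,155,741.25
SEK 704,155,741.25 × 0.10759 (sell SEK at bid) = USD 75,760,116.20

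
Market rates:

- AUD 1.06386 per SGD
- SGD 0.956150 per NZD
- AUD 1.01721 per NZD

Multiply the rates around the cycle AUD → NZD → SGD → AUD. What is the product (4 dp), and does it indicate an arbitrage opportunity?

Around AUD → NZD → SGD → AUD: 1 ÷ 1.01721 × 0.956150 × 1.06386 = 1.000000
Product ≈ 1 (deviation 0.000%, within rounding noise).

1.0000 (no arbitrage)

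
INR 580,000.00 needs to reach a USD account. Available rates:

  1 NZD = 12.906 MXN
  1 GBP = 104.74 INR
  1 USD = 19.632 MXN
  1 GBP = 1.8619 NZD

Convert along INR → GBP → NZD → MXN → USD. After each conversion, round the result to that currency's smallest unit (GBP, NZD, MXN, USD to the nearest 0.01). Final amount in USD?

USD 6,777.96

INR 580,000.00 ÷ 104.74 = GBP 5,537.52
GBP 5,537.52 × 1.8619 = NZD 10,310.31
NZD 10,310.31 × 12.906 = MXN 133,064.86
MXN 133,064.86 ÷ 19.632 = USD 6,777.96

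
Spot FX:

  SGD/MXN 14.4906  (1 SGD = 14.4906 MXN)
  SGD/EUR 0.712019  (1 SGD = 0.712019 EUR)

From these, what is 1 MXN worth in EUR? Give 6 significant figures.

1 MXN ÷ 14.4906 = 0.0690103 SGD
0.0690103 SGD × 0.712019 = 0.0491366 EUR

MXN/EUR = 0.0491366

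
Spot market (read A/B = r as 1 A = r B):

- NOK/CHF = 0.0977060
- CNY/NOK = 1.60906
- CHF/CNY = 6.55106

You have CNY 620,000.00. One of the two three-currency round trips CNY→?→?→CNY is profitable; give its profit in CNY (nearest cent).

Profit: CNY 18,552.69

Profitable loop is CNY → NOK → CHF → CNY:
CNY 620,000.00 × 1.60906 = NOK 997,617.20
NOK 997,617.20 × 0.0977060 = CHF 97,473.19
CHF 97,473.19 × 6.55106 = CNY 638,552.69
Profit = CNY 638,552.69 − CNY 620,000.00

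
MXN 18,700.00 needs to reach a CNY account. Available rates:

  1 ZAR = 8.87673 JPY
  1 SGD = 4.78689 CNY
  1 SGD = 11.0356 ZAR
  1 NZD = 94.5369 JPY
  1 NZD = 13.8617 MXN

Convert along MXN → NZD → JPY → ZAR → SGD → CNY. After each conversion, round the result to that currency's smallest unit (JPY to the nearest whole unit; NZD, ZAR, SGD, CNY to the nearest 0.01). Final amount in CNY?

CNY 6,232.05

MXN 18,700.00 ÷ 13.8617 = NZD 1,349.04
NZD 1,349.04 × 94.5369 = JPY 127,534
JPY 127,534 ÷ 8.87673 = ZAR 14,367.23
ZAR 14,367.23 ÷ 11.0356 = SGD 1,301.90
SGD 1,301.90 × 4.78689 = CNY 6,232.05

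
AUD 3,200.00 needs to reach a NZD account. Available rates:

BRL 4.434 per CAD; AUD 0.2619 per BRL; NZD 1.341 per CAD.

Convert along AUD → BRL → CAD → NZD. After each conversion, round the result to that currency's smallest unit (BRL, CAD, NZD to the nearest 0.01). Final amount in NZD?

AUD 3,200.00 ÷ 0.2619 = BRL 12,218.40
BRL 12,218.40 ÷ 4.434 = CAD 2,755.62
CAD 2,755.62 × 1.341 = NZD 3,695.29

NZD 3,695.29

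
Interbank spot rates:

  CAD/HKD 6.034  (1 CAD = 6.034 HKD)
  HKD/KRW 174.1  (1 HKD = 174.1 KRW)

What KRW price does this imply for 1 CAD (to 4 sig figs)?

CAD/KRW = 1051

1 CAD × 6.034 = 6.034 HKD
6.034 HKD × 174.1 = 1050.52 KRW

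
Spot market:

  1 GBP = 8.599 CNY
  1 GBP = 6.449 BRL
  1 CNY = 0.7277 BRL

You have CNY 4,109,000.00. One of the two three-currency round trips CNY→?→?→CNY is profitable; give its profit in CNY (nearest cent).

Profit: CNY 125,754.07

Profitable loop is CNY → GBP → BRL → CNY:
CNY 4,109,000.00 ÷ 8.599 = GBP 477,846.26
GBP 477,846.26 × 6.449 = BRL 3,081,630.54
BRL 3,081,630.54 ÷ 0.7277 = CNY 4,234,754.07
Profit = CNY 4,234,754.07 − CNY 4,109,000.00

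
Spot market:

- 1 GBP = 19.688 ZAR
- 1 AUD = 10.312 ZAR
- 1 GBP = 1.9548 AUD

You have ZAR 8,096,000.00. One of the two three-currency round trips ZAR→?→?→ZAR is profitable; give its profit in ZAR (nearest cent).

Profit: ZAR 193,228.92

Profitable loop is ZAR → GBP → AUD → ZAR:
ZAR 8,096,000.00 ÷ 19.688 = GBP 411,214.95
GBP 411,214.95 × 1.9548 = AUD 803,842.99
AUD 803,842.99 × 10.312 = ZAR 8,289,228.92
Profit = ZAR 8,289,228.92 − ZAR 8,096,000.00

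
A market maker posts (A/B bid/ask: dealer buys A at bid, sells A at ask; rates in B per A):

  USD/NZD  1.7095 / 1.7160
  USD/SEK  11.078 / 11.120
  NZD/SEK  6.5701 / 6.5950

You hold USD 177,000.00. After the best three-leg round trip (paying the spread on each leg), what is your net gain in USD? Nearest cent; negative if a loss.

Net profit: USD 1,776.14

Best loop USD → NZD → SEK → USD:
USD 177,000.00 × 1.7095 (sell USD at bid) = NZD 302,581.50
NZD 302,581.50 × 6.5701 (sell NZD at bid) = SEK 1,987,990.71
SEK 1,987,990.71 ÷ 11.120 (buy USD at ask) = USD 178,776.14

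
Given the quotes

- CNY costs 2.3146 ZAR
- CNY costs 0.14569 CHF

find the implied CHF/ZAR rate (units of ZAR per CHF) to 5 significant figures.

CHF/ZAR = 15.887

1 CHF ÷ 0.14569 = 6.86389 CNY
6.86389 CNY × 2.3146 = 15.8872 ZAR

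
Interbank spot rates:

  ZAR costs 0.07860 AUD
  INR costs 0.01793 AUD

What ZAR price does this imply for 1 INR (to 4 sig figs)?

INR/ZAR = 0.2281

1 INR × 0.01793 = 0.01793 AUD
0.01793 AUD ÷ 0.07860 = 0.228117 ZAR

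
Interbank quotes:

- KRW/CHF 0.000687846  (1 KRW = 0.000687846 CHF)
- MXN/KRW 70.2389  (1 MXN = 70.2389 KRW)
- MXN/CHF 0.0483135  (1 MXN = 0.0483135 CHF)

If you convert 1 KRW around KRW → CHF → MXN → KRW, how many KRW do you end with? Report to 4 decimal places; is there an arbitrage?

1.0000 (no arbitrage)

Around KRW → CHF → MXN → KRW: 1 × 0.000687846 ÷ 0.0483135 × 70.2389 = 1.000001
Product ≈ 1 (deviation 0.000%, within rounding noise).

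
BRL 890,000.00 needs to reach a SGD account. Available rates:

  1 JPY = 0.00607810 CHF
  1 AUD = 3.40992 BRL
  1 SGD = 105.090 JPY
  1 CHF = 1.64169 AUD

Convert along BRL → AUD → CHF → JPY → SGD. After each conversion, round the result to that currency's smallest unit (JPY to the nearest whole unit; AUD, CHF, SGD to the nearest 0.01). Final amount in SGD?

BRL 890,000.00 ÷ 3.40992 = AUD 261,003.19
AUD 261,003.19 ÷ 1.64169 = CHF 158,984.46
CHF 158,984.46 ÷ 0.00607810 = JPY 26,156,934
JPY 26,156,934 ÷ 105.090 = SGD 248,900.31

SGD 248,900.31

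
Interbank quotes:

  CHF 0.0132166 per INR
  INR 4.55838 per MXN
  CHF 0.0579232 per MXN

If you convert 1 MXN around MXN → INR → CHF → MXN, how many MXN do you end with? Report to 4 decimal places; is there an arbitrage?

Around MXN → INR → CHF → MXN: 1 × 4.55838 × 0.0132166 ÷ 0.0579232 = 1.040106
Product > 1; profitable direction is MXN → INR → CHF → MXN.

1.0401 (arbitrage exists)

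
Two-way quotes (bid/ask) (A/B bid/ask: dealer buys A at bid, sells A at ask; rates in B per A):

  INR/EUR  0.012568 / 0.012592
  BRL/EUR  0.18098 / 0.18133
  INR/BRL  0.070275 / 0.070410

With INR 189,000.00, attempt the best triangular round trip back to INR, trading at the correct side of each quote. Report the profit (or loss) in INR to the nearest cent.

Best loop INR → BRL → EUR → INR:
INR 189,000.00 × 0.070275 (sell INR at bid) = BRL 13,281.98
BRL 13,281.98 × 0.18098 (sell BRL at bid) = EUR 2,403.77
EUR 2,403.77 ÷ 0.012592 (buy INR at ask) = INR 190,896.75

Net profit: INR 1,896.75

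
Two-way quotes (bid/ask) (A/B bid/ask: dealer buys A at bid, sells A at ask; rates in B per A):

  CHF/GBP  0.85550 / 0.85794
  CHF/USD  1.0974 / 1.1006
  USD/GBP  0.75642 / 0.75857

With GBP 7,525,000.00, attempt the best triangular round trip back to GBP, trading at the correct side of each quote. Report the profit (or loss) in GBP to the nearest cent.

Best loop GBP → USD → CHF → GBP:
GBP 7,525,000.00 ÷ 0.75857 (buy USD at ask) = USD 9,919,981.02
USD 9,919,981.02 ÷ 1.1006 (buy CHF at ask) = CHF 9,013,248.24
CHF 9,013,248.24 × 0.85550 (sell CHF at bid) = GBP 7,710,833.87

Net profit: GBP 185,833.87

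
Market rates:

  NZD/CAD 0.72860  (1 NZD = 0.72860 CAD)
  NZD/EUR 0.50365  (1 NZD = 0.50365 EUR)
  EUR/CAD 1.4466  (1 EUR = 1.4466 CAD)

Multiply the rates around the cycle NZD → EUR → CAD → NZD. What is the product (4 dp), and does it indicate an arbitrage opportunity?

1.0000 (no arbitrage)

Around NZD → EUR → CAD → NZD: 1 × 0.50365 × 1.4466 ÷ 0.72860 = 0.999973
Product ≈ 1 (deviation 0.003%, within rounding noise).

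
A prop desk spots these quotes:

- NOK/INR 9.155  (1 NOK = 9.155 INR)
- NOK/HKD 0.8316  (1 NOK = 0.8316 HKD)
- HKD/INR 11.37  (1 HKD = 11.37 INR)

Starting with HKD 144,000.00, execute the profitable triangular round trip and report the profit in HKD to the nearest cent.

Profitable loop is HKD → INR → NOK → HKD:
HKD 144,000.00 × 11.37 = INR 1,637,280.00
INR 1,637,280.00 ÷ 9.155 = NOK 178,839.98
NOK 178,839.98 × 0.8316 = HKD 148,723.33
Profit = HKD 148,723.33 − HKD 144,000.00

Profit: HKD 4,723.33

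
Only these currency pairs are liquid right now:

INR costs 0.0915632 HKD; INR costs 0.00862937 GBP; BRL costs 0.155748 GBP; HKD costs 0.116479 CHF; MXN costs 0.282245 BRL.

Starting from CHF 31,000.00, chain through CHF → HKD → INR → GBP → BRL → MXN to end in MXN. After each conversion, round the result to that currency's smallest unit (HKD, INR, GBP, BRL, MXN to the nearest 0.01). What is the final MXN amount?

CHF 31,000.00 ÷ 0.116479 = HKD 266,142.39
HKD 266,142.39 ÷ 0.0915632 = INR 2,906,652.35
INR 2,906,652.35 × 0.00862937 = GBP 25,082.58
GBP 25,082.58 ÷ 0.155748 = BRL 161,045.92
BRL 161,045.92 ÷ 0.282245 = MXN 570,589.10

MXN 570,589.10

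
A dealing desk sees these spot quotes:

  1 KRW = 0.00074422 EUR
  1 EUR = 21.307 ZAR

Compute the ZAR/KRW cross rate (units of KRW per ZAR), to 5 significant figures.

1 ZAR ÷ 21.307 = 0.0469329 EUR
0.0469329 EUR ÷ 0.00074422 = 63.0633 KRW

ZAR/KRW = 63.063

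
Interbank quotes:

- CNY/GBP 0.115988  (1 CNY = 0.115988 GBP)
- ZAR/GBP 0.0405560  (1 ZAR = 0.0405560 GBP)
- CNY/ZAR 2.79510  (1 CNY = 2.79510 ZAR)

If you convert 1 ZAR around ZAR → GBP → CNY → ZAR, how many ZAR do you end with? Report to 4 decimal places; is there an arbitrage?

Around ZAR → GBP → CNY → ZAR: 1 × 0.0405560 ÷ 0.115988 × 2.79510 = 0.977326
Product < 1; profitable direction is ZAR → CNY → GBP → ZAR.

0.9773 (arbitrage exists)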